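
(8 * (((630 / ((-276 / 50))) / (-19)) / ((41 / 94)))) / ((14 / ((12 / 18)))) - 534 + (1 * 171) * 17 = 42611041 / 17917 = 2378.25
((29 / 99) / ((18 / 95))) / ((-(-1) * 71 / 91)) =250705 / 126522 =1.98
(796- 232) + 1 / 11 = 6205 / 11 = 564.09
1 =1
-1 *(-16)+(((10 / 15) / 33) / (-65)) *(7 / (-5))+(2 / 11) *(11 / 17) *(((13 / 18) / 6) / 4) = 210090587 / 13127400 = 16.00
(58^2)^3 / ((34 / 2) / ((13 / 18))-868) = -247446501536 / 5489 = -45080433.87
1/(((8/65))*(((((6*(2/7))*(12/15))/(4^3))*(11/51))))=1757.95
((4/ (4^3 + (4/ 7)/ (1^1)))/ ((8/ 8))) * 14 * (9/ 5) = 882/ 565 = 1.56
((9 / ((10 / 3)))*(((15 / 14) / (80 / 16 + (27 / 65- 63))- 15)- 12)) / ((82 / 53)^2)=-107380718847 / 3523510480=-30.48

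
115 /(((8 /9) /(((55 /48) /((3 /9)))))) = 56925 /128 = 444.73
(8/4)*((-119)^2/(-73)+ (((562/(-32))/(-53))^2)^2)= -7322347536752343/18874535542784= -387.95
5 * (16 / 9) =80 / 9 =8.89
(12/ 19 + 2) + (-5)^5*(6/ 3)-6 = -118814/ 19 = -6253.37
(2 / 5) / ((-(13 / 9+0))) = -18 / 65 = -0.28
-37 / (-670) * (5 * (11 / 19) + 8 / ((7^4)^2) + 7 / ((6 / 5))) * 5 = 212231182559 / 88063100076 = 2.41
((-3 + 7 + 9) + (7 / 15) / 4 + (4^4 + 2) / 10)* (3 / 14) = 467 / 56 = 8.34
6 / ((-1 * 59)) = -6 / 59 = -0.10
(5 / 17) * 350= 1750 / 17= 102.94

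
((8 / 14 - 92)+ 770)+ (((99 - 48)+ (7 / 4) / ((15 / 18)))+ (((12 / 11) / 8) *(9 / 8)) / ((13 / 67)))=58655563 / 80080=732.46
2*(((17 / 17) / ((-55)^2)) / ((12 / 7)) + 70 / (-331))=-2538683 / 6007650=-0.42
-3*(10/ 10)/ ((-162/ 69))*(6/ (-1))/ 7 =-23/ 21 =-1.10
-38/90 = -19/45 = -0.42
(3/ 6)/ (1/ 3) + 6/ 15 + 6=79/ 10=7.90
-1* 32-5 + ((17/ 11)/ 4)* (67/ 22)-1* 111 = -142125/ 968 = -146.82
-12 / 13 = -0.92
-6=-6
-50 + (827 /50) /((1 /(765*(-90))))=-1138829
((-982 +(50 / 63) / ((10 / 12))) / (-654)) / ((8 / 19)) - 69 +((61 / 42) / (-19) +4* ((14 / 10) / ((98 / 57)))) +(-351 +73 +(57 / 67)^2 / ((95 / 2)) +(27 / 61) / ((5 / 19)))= -483832439575007 / 1429091644680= -338.56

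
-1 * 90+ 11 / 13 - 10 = -1289 / 13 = -99.15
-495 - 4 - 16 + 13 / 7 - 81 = -4159 / 7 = -594.14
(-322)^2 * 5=518420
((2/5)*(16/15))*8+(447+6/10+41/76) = 2573851/5700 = 451.55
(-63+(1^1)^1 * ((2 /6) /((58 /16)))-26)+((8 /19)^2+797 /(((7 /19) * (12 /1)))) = 26834197 /293132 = 91.54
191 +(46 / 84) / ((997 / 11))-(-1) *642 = 34881295 / 41874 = 833.01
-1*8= -8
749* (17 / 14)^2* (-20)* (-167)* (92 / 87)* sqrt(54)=2375504860* sqrt(6) / 203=28663915.21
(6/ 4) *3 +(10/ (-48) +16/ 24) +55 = 1439/ 24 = 59.96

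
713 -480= 233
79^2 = 6241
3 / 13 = 0.23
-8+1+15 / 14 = -83 / 14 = -5.93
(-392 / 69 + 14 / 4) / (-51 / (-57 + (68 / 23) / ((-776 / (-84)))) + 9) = -12687451 / 57585468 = -0.22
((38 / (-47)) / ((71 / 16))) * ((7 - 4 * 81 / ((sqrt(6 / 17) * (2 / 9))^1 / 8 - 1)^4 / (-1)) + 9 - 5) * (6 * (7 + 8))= -3337889087839225239360 / 606029471562400297 - 21073109024170967040 * sqrt(102) / 606029471562400297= -5858.98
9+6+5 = 20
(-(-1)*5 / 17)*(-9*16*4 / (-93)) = 960 / 527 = 1.82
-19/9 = -2.11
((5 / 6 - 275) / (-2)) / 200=329 / 480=0.69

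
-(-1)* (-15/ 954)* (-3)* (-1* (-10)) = 25/ 53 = 0.47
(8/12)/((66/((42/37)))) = 14/1221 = 0.01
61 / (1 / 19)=1159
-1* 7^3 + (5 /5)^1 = -342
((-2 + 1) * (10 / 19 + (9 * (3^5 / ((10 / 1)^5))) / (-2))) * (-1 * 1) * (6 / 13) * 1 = 0.24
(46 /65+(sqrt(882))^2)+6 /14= 401827 /455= 883.14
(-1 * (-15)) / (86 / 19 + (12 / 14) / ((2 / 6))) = 1995 / 944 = 2.11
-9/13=-0.69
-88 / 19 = -4.63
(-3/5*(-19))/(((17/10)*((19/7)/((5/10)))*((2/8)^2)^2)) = 5376/17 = 316.24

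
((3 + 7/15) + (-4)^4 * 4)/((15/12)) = 821.97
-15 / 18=-5 / 6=-0.83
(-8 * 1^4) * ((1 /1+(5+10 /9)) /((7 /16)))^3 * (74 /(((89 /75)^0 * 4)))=-158913789952 /250047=-635535.68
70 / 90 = 7 / 9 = 0.78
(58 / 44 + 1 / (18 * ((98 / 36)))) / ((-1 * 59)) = -1443 / 63602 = -0.02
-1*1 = -1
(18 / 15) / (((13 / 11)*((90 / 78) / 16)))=352 / 25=14.08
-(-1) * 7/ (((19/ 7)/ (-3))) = -147/ 19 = -7.74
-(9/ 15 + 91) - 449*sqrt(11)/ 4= -449*sqrt(11)/ 4 - 458/ 5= -463.89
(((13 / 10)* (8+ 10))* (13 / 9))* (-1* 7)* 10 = -2366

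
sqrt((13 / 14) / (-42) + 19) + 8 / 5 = 8 / 5 + sqrt(33477) / 42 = 5.96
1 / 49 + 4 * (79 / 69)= 15553 / 3381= 4.60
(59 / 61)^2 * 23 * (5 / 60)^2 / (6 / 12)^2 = 80063 / 133956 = 0.60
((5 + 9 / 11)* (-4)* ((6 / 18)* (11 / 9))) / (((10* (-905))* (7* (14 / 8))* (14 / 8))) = 2048 / 41906025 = 0.00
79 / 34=2.32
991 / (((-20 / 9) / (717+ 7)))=-1614339 / 5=-322867.80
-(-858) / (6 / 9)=1287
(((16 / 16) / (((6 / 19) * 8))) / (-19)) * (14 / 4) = -0.07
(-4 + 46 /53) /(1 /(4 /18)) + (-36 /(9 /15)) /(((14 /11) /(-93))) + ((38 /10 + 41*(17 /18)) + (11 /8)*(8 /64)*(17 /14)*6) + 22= 4754056609 /1068480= 4449.36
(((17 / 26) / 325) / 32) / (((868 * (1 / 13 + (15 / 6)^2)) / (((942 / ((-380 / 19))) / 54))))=-2669 / 267295392000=-0.00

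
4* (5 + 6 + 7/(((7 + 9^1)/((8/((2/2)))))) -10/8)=53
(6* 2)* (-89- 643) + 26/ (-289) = -2538602/ 289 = -8784.09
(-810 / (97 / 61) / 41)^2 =2441348100 / 15816529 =154.35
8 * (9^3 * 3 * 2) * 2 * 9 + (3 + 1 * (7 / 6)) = 629860.17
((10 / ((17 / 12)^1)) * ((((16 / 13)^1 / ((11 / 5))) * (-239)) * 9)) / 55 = -4129920 / 26741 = -154.44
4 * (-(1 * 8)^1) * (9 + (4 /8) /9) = -2608 /9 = -289.78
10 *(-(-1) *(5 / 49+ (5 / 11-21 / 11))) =-7290 / 539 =-13.53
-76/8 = -19/2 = -9.50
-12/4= -3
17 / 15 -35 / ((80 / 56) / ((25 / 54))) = -5513 / 540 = -10.21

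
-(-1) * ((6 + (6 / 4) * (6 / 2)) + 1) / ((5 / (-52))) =-598 / 5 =-119.60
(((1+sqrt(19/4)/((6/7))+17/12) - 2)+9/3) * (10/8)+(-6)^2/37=35 * sqrt(19)/48+9313/1776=8.42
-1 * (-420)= 420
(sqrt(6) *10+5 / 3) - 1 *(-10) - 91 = -238 / 3+10 *sqrt(6) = -54.84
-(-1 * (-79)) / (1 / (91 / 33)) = -7189 / 33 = -217.85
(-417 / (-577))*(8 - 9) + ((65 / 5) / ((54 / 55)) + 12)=24.52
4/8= 1/2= 0.50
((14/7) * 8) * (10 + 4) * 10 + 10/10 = 2241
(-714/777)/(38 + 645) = -34/25271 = -0.00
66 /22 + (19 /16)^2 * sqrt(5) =3 + 361 * sqrt(5) /256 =6.15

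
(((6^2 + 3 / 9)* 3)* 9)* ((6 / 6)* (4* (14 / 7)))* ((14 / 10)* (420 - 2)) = 22963248 / 5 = 4592649.60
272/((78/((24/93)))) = 0.90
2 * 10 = 20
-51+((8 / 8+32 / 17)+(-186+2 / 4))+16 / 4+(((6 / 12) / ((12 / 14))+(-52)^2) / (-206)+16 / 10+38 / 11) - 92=-762024053 / 2311320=-329.69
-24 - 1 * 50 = -74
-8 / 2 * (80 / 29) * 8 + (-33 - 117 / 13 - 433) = -16335 / 29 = -563.28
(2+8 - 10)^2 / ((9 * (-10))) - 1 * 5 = -5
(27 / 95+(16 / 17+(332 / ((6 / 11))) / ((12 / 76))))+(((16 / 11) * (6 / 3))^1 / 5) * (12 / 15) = 3856.58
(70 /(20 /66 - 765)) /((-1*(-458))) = -33 /165109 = -0.00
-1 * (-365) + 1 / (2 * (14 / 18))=5119 / 14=365.64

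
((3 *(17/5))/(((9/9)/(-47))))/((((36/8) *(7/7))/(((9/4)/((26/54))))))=-64719/130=-497.84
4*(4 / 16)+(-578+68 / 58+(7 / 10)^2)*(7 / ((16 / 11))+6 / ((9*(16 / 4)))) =-399320381 / 139200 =-2868.68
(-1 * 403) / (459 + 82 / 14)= -2821 / 3254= -0.87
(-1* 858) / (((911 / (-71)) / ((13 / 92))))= 395967 / 41906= 9.45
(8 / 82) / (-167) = -4 / 6847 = -0.00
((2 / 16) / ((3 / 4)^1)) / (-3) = -1 / 18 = -0.06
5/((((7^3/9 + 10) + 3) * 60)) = 3/1840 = 0.00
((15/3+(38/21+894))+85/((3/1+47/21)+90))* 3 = 7574297/2800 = 2705.11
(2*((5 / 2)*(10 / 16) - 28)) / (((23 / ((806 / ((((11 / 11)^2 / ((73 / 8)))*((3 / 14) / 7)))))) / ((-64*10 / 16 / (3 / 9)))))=3048838065 / 46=66279088.37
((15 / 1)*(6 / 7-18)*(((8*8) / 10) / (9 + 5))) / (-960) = 6 / 49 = 0.12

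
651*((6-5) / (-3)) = -217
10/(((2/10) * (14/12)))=300/7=42.86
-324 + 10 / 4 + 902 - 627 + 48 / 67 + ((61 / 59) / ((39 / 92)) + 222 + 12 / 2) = 56935525 / 308334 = 184.66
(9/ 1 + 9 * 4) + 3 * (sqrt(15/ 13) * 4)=12 * sqrt(195)/ 13 + 45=57.89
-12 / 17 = -0.71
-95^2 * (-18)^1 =162450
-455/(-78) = 35/6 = 5.83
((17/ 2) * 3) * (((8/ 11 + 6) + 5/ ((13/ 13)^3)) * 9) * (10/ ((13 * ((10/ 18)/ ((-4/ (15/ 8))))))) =-5684256/ 715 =-7950.01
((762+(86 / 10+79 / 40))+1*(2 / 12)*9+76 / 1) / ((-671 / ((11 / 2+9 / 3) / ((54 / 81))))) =-1734153 / 107360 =-16.15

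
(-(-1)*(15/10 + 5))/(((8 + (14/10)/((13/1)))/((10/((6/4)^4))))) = 67600/42687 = 1.58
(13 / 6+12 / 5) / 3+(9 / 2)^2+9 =5539 / 180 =30.77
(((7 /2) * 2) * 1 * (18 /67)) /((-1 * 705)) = -42 /15745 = -0.00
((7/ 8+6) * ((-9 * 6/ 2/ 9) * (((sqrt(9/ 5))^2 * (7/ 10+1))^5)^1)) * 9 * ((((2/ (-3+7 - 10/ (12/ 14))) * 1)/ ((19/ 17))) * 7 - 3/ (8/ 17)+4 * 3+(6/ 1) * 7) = -800735584807689597/ 349600000000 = -2290433.59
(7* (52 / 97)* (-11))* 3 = -12012 / 97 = -123.84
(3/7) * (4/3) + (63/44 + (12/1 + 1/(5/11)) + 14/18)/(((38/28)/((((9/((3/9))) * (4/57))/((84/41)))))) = 9801437/833910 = 11.75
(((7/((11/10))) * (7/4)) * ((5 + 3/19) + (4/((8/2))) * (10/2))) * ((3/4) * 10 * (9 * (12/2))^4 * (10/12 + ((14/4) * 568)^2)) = 5958851356508182650/209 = 28511250509608529.43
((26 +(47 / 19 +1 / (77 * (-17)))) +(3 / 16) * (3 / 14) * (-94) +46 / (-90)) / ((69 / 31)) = 13425607627 / 1235591280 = 10.87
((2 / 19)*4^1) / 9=8 / 171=0.05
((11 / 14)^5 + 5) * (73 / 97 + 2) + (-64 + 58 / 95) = -241866697001 / 4956048160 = -48.80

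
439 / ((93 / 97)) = 42583 / 93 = 457.88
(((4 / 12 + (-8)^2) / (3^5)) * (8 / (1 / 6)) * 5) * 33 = 169840 / 81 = 2096.79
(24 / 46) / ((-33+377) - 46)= 6 / 3427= 0.00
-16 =-16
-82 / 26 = -41 / 13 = -3.15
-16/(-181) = 16/181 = 0.09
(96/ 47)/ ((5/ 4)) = 384/ 235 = 1.63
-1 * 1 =-1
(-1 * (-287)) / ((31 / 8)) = 2296 / 31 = 74.06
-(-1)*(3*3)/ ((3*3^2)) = 1/ 3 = 0.33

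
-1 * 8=-8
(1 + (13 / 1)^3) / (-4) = -1099 / 2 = -549.50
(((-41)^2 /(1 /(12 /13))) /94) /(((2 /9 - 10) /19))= -862353 /26884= -32.08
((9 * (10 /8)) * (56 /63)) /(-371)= -10 /371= -0.03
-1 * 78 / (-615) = 26 / 205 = 0.13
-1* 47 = -47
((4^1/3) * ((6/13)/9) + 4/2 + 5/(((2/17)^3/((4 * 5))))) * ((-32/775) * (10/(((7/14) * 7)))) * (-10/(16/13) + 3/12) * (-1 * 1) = -114968072/2015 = -57056.12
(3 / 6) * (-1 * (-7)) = 7 / 2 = 3.50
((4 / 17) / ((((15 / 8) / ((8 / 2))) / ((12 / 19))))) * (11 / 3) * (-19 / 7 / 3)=-5632 / 5355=-1.05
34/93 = 0.37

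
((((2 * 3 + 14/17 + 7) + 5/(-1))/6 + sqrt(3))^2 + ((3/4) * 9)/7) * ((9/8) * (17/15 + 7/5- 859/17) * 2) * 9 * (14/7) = -16383529287/1375640- 1652265 * sqrt(3)/289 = -21812.20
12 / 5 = 2.40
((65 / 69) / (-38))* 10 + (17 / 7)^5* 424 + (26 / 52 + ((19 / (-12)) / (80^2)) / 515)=35819.81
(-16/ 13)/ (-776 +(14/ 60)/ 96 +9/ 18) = 46080/ 29034629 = 0.00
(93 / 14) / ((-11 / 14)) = -93 / 11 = -8.45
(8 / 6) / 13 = 4 / 39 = 0.10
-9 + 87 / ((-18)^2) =-943 / 108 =-8.73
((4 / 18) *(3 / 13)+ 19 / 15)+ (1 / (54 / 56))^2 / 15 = 1.39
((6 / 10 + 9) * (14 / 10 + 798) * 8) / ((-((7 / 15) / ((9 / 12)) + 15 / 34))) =-469663488 / 8135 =-57733.68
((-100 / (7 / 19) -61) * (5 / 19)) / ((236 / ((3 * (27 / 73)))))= -942435 / 2291324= -0.41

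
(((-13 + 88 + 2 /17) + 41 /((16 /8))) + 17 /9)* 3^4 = 268533 /34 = 7898.03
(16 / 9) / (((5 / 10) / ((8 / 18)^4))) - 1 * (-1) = 67241 / 59049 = 1.14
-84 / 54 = -1.56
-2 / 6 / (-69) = 1 / 207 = 0.00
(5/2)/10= 1/4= 0.25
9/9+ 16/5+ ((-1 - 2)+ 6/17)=132/85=1.55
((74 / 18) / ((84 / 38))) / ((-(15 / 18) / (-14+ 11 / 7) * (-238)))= -20387 / 174930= -0.12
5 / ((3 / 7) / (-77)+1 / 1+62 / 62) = 539 / 215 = 2.51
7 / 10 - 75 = -743 / 10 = -74.30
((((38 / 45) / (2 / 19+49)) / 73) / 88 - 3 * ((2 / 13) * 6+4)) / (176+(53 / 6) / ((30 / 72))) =-25892312747 / 345716380152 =-0.07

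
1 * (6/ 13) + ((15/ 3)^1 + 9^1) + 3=227/ 13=17.46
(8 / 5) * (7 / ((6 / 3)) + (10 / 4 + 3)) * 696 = 10022.40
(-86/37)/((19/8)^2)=-5504/13357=-0.41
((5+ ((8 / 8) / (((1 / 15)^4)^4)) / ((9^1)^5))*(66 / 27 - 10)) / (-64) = 945510864257855 / 72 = 13132095336914.65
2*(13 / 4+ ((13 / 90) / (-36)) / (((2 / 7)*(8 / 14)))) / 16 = 83603 / 207360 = 0.40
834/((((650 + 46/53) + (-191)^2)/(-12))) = -530424/1967989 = -0.27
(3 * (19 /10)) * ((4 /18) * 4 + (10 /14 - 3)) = -836 /105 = -7.96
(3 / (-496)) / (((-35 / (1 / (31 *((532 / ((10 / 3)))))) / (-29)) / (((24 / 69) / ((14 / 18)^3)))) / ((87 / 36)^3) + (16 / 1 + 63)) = -19096587 / 2056330516880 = -0.00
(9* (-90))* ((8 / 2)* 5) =-16200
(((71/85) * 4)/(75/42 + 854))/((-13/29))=-115304/13239005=-0.01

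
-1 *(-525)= 525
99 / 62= 1.60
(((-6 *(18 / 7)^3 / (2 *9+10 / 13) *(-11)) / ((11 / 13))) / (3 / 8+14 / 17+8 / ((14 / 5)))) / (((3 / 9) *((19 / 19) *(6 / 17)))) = 4869072 / 32879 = 148.09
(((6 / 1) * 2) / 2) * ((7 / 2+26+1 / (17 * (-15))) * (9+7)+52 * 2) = 3455.62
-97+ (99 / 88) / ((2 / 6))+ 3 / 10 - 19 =-4493 / 40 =-112.32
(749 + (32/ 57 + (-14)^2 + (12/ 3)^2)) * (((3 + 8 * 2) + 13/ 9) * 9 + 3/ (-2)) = 20005285/ 114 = 175484.96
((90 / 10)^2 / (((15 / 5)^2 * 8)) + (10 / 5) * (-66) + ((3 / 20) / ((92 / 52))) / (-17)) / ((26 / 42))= -42986223 / 203320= -211.42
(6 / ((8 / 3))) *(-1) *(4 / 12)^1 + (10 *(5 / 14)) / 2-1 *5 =-111 / 28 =-3.96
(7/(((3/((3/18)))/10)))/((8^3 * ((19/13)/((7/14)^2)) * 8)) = 455/2801664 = 0.00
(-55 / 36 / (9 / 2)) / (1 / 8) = -220 / 81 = -2.72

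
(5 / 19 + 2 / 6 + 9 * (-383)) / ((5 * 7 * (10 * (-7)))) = 39289 / 27930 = 1.41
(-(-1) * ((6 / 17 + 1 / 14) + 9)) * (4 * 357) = 13458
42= 42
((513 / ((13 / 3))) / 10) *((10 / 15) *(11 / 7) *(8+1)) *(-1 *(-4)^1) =203148 / 455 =446.48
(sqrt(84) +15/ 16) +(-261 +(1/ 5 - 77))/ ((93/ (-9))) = 2 * sqrt(21) +83397/ 2480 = 42.79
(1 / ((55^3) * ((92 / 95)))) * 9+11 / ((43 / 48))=1616373753 / 131635900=12.28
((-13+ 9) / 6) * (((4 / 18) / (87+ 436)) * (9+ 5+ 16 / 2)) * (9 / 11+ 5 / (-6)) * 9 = 4 / 4707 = 0.00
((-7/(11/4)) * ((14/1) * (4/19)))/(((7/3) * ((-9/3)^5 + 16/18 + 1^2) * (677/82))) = 35424/21931415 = 0.00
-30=-30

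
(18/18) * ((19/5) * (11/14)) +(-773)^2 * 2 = 83654269/70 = 1195060.99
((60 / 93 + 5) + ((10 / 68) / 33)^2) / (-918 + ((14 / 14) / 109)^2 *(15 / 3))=-0.01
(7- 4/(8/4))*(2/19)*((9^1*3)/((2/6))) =810/19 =42.63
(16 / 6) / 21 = 8 / 63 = 0.13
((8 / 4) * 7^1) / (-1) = -14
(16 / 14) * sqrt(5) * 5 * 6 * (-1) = -240 * sqrt(5) / 7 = -76.67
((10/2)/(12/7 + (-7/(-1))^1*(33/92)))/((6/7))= 11270/8163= 1.38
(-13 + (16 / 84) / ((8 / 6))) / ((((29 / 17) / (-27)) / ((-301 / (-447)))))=592110 / 4321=137.03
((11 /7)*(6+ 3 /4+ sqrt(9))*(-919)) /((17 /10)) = -1971255 /238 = -8282.58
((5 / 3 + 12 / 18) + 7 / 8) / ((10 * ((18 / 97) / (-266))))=-993377 / 2160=-459.90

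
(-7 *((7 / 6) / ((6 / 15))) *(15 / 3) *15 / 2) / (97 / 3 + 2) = -18375 / 824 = -22.30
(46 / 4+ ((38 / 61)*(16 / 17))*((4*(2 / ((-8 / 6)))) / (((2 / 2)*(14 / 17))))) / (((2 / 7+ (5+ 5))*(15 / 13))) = 80249 / 131760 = 0.61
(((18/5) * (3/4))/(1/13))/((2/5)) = 351/4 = 87.75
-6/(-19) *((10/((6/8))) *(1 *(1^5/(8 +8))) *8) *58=2320/19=122.11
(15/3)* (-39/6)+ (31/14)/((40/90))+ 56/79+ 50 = 102597/4424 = 23.19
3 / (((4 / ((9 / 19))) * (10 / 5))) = 27 / 152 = 0.18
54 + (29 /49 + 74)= 6301 /49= 128.59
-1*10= -10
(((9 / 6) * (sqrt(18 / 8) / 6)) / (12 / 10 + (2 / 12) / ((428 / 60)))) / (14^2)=1605 / 1026256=0.00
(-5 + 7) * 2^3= 16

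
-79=-79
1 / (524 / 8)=2 / 131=0.02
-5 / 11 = -0.45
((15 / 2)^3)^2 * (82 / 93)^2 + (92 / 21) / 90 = 2010502972921 / 14530320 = 138366.05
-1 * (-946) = 946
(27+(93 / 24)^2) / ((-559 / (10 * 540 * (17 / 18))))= -383.33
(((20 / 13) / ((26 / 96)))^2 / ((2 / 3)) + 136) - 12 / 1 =4923964 / 28561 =172.40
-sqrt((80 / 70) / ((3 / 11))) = -2 * sqrt(462) / 21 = -2.05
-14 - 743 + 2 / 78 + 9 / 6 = -58927 / 78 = -755.47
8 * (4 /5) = 32 /5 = 6.40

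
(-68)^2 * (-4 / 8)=-2312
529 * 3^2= 4761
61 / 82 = 0.74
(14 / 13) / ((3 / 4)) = 56 / 39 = 1.44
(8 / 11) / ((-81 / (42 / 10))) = -56 / 1485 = -0.04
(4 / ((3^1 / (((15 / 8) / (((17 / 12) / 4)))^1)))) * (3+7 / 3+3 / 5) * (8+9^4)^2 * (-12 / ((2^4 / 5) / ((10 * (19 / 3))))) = -7296962785100 / 17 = -429233105005.88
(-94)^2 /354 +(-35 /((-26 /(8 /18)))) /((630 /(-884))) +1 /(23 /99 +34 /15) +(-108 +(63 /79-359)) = -206273271193 /467018217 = -441.68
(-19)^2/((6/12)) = 722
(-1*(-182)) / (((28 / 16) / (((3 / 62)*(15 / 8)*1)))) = 9.44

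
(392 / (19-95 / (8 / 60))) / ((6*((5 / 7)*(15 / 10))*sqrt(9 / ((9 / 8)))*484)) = -343*sqrt(2) / 7552215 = -0.00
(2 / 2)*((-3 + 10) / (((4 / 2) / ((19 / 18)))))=133 / 36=3.69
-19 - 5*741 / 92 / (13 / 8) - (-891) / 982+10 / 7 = -6552807 / 158102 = -41.45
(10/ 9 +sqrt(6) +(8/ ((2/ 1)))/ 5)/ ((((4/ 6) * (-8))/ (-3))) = 43/ 40 +9 * sqrt(6)/ 16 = 2.45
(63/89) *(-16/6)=-168/89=-1.89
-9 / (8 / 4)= -9 / 2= -4.50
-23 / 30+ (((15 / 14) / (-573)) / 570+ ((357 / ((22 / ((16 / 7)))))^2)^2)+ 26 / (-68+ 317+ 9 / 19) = 222439848791865847 / 117528402068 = 1892647.61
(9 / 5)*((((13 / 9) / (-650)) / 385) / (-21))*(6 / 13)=1 / 4379375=0.00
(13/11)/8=13/88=0.15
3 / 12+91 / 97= 461 / 388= 1.19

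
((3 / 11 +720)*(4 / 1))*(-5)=-158460 / 11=-14405.45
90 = 90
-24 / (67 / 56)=-1344 / 67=-20.06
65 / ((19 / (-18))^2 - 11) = -21060 / 3203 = -6.58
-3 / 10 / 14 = -3 / 140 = -0.02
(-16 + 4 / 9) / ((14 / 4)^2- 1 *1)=-112 / 81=-1.38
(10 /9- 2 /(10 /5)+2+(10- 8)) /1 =37 /9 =4.11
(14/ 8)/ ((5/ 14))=49/ 10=4.90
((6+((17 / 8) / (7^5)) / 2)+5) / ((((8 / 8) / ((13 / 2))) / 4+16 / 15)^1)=576819555 / 57950536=9.95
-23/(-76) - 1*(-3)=251/76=3.30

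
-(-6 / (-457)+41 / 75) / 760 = -19187 / 26049000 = -0.00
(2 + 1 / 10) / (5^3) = 21 / 1250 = 0.02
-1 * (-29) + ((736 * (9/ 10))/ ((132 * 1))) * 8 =3803/ 55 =69.15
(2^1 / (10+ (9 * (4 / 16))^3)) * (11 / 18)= 704 / 12321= 0.06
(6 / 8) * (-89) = -267 / 4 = -66.75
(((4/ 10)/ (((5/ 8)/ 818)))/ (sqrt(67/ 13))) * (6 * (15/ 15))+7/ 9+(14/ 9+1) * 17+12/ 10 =2044/ 45+78528 * sqrt(871)/ 1675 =1429.05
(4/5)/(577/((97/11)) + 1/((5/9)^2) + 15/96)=62080/5341149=0.01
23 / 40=0.58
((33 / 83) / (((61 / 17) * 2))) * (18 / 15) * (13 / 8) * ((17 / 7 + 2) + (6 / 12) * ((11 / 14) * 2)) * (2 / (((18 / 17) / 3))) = 9050613 / 2835280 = 3.19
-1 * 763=-763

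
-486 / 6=-81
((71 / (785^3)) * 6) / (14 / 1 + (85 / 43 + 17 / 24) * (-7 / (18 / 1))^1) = 7913376 / 116419442328875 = 0.00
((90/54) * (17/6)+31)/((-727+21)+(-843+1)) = -643/27864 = -0.02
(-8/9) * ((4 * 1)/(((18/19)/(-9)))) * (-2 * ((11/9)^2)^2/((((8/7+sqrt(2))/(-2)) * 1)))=-498496768/1003833+436184672 * sqrt(2)/1003833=117.91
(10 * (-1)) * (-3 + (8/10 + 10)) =-78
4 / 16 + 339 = 1357 / 4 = 339.25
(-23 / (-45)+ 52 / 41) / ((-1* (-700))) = 469 / 184500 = 0.00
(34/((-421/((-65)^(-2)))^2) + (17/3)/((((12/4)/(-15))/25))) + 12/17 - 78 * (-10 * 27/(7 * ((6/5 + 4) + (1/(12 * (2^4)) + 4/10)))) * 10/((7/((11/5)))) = 41663630801340799988921/42544837226431824375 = 979.29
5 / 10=0.50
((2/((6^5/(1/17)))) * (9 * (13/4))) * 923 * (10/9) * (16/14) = 59995/115668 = 0.52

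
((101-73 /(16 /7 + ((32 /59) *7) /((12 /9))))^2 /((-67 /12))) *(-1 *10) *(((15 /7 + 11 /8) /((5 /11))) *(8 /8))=220028482795341 /2107873600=104384.10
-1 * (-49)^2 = -2401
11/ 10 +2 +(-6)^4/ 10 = 1327/ 10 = 132.70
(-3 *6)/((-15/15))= 18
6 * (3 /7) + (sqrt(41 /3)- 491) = -3419 /7 + sqrt(123) /3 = -484.73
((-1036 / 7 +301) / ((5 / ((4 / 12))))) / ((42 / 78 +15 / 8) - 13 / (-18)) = 47736 / 14675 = 3.25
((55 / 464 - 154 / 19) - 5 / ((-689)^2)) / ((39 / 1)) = -0.20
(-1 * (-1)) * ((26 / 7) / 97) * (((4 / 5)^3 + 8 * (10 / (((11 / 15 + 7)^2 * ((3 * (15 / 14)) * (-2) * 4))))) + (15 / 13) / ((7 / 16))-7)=-149337189 / 999318250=-0.15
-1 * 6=-6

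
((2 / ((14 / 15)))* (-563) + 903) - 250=-3874 / 7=-553.43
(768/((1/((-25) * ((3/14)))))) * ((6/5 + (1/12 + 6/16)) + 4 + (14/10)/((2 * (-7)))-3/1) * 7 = -73680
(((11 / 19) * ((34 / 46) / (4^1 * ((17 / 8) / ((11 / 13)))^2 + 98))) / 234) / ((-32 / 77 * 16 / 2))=-1742279 / 390329420832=-0.00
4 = 4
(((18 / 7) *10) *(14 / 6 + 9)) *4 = 8160 / 7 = 1165.71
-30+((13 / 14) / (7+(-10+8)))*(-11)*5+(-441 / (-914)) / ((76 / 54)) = -9693709 / 243124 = -39.87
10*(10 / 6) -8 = 26 / 3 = 8.67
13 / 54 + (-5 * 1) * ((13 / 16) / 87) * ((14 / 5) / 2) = 2197 / 12528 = 0.18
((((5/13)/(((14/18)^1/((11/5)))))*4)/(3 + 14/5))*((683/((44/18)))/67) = 553230/176813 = 3.13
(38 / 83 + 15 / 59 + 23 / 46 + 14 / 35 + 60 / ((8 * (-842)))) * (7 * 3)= 1388157351 / 41232740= 33.67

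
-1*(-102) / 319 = 102 / 319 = 0.32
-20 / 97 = -0.21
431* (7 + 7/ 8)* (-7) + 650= -184871/ 8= -23108.88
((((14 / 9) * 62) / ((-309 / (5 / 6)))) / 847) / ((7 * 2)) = -155 / 7066521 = -0.00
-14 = -14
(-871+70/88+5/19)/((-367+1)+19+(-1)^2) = 727271/289256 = 2.51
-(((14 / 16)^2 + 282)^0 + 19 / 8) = -27 / 8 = -3.38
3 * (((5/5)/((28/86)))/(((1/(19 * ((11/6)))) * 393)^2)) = 1878283/25947432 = 0.07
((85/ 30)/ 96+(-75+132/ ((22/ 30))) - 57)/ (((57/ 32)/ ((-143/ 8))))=-3956095/ 8208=-481.98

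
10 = 10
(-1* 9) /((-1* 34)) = 9 /34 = 0.26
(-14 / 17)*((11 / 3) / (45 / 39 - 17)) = 0.19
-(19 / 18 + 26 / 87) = -707 / 522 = -1.35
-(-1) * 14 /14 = 1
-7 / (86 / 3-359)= 0.02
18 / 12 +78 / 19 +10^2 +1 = 106.61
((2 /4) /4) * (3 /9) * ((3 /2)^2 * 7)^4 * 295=1549041165 /2048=756367.76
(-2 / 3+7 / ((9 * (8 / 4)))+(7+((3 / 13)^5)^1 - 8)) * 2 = -8535365 / 3341637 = -2.55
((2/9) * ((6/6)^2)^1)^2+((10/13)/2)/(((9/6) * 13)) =946/13689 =0.07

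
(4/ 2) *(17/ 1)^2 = 578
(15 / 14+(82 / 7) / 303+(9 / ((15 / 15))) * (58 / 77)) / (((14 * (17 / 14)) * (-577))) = -368131 / 457707558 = -0.00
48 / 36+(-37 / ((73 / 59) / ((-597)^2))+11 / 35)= -81694276306 / 7665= -10658092.15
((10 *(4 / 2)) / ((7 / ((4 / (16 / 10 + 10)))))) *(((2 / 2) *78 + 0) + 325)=80600 / 203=397.04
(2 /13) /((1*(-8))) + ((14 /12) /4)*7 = 631 /312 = 2.02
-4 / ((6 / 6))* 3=-12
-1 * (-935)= 935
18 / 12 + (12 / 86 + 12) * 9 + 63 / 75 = 239931 / 2150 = 111.60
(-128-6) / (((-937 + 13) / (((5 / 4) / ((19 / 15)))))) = 0.14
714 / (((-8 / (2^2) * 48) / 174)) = -10353 / 8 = -1294.12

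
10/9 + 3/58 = 607/522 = 1.16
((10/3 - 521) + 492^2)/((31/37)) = 26811643/93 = 288297.24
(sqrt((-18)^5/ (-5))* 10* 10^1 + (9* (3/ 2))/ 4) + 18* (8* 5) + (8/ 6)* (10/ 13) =226013/ 312 + 19440* sqrt(10) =62199.08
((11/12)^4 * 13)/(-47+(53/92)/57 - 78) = -0.07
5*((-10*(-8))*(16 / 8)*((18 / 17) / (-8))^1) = -1800 / 17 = -105.88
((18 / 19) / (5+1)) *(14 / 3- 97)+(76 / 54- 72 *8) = -302245 / 513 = -589.17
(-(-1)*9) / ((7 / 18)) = 23.14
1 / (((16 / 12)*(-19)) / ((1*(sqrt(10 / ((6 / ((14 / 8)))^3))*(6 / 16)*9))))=-63*sqrt(105) / 9728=-0.07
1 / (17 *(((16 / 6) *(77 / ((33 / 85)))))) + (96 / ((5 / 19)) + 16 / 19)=112433519 / 307496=365.64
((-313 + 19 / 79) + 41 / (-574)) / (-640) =345991 / 707840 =0.49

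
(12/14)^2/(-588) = -0.00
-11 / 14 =-0.79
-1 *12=-12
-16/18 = -8/9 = -0.89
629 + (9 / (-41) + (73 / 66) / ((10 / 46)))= 8576239 / 13530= 633.87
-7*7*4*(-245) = 48020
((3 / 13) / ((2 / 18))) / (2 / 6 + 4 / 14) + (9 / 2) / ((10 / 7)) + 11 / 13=24847 / 3380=7.35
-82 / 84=-41 / 42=-0.98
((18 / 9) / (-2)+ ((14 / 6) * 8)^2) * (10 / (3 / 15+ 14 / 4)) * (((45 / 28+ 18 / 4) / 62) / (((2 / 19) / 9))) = 253990575 / 32116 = 7908.54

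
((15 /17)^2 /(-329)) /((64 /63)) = -2025 /869312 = -0.00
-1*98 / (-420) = 7 / 30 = 0.23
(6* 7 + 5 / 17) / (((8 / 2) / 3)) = 31.72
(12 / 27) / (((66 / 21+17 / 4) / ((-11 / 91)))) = -176 / 24219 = -0.01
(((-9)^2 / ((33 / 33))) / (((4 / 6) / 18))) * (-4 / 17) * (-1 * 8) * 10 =699840 / 17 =41167.06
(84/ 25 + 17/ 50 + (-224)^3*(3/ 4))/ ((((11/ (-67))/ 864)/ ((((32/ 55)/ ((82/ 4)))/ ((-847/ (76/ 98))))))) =-5933722717292544/ 5147409575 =-1152759.00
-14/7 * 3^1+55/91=-5.40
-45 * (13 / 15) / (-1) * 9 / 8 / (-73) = -351 / 584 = -0.60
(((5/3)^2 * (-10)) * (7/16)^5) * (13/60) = -5462275/56623104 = -0.10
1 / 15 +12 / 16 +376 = 22609 / 60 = 376.82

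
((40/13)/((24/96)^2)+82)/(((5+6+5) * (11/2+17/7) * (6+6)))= 5971/69264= 0.09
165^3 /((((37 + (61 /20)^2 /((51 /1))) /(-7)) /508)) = -325869528600000 /758521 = -429611742.59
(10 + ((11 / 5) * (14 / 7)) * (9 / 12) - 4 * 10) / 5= -267 / 50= -5.34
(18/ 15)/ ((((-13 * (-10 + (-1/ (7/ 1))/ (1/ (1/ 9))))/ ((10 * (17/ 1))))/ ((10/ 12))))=10710/ 8203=1.31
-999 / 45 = -111 / 5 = -22.20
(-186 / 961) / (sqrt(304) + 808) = -101 / 421445 + sqrt(19) / 842890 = -0.00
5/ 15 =0.33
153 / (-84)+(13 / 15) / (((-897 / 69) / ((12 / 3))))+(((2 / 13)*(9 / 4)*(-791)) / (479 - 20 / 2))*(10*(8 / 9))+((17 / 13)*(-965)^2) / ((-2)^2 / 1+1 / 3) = 1336403637029 / 4755660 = 281013.28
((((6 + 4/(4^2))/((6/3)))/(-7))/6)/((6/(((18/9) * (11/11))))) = -25/1008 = -0.02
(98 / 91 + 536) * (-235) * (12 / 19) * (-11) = 216581640 / 247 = 876848.74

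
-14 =-14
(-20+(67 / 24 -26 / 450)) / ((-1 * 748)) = 31079 / 1346400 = 0.02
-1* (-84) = 84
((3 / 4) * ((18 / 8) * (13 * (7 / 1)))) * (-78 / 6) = -31941 / 16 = -1996.31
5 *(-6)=-30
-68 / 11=-6.18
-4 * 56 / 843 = -224 / 843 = -0.27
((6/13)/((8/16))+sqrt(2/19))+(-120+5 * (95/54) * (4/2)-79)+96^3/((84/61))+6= sqrt(38)/19+1578161500/2457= 642312.70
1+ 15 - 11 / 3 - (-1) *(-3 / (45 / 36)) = 149 / 15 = 9.93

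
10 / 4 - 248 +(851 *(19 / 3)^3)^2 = 68141347774223 / 1458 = 46736178171.62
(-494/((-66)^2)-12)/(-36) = 26383/78408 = 0.34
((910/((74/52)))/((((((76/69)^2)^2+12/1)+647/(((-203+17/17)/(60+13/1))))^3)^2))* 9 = 392440336807072867926261682951560004141162165294821917743279872/7804360465742000002929195300086706227155752959358486309250938165503740625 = 0.00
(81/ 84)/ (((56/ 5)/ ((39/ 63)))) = 585/ 10976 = 0.05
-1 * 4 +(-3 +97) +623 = 713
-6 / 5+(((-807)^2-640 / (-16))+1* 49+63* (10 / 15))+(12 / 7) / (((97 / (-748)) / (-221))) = 2221349506 / 3395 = 654300.30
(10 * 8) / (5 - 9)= -20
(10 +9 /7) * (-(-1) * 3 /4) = 237 /28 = 8.46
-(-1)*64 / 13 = 64 / 13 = 4.92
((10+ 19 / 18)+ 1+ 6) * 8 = 1300 / 9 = 144.44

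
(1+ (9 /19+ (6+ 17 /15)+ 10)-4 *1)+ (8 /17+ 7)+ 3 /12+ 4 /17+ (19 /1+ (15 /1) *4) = 1968289 /19380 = 101.56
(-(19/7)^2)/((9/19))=-6859/441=-15.55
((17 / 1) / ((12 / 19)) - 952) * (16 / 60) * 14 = -3453.64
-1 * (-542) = 542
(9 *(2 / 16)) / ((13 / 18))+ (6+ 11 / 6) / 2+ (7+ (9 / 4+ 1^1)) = 2453 / 156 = 15.72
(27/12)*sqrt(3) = 9*sqrt(3)/4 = 3.90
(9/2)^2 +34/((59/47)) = 11171/236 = 47.33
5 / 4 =1.25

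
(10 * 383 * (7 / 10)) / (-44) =-2681 / 44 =-60.93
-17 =-17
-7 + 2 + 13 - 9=-1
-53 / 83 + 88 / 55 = 399 / 415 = 0.96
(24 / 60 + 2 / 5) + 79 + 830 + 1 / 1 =4554 / 5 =910.80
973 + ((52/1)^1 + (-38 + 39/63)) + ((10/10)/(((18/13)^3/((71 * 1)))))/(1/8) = 1201.59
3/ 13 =0.23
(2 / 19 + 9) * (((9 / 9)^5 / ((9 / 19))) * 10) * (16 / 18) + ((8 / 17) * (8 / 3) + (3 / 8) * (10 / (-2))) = 1875409 / 11016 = 170.24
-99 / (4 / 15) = -1485 / 4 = -371.25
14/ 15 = 0.93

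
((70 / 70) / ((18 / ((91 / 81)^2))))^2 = 68574961 / 13947137604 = 0.00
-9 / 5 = -1.80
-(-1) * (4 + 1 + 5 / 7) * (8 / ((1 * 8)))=40 / 7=5.71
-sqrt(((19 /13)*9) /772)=-3*sqrt(47671) /5018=-0.13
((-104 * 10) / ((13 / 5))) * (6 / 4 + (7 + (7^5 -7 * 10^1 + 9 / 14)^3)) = -643334736757355350 / 343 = -1875611477426691.98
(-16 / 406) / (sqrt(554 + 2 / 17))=-4 * sqrt(40035) / 478065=-0.00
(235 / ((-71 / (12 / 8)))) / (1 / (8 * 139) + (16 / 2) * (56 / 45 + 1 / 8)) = -17639100 / 38926531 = -0.45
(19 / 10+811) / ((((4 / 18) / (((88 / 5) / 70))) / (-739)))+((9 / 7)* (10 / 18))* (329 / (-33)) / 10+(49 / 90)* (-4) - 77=-117769543187 / 173250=-679766.48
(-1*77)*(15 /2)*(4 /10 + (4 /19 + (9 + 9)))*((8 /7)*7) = -85980.63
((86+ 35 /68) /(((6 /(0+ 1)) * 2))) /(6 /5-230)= -0.03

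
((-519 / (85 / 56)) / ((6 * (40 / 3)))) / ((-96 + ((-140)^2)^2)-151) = -1211 / 108845263350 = -0.00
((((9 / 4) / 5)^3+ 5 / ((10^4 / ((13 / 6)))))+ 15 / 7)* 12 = 375491 / 14000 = 26.82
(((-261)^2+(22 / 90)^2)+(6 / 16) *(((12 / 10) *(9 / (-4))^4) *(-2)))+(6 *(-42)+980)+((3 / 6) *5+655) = 72040486307 / 1036800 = 69483.49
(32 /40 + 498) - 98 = 2004 /5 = 400.80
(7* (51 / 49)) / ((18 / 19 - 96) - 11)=-969 / 14105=-0.07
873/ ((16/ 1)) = 873/ 16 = 54.56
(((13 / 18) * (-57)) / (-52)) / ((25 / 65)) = 2.06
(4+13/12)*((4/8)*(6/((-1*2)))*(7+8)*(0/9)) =0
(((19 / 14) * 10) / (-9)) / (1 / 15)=-475 / 21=-22.62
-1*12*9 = -108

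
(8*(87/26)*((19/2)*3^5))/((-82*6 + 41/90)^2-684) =6507199800/25370133373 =0.26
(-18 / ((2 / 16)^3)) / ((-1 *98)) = 4608 / 49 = 94.04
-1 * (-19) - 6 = 13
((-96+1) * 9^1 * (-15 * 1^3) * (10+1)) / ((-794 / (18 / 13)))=-1269675 / 5161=-246.01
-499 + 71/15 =-7414/15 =-494.27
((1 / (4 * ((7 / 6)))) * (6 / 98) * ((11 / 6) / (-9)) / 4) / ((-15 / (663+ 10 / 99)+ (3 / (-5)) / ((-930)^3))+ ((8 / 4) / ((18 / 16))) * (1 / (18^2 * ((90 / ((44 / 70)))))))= 29405018103305625 / 993892301462694382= 0.03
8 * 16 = 128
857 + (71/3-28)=852.67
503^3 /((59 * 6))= 127263527 /354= 359501.49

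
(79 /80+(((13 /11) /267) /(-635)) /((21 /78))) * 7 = 206263039 /29839920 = 6.91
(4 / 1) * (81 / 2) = 162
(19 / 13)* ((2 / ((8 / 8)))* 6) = 228 / 13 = 17.54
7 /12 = 0.58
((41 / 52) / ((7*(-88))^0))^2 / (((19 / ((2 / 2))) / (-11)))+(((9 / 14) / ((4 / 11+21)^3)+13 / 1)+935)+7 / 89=393669182798223753 / 415386063638000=947.72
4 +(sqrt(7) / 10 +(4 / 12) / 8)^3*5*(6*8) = 361*sqrt(7) / 200 +8809 / 1440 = 10.89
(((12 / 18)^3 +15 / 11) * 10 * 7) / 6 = 17255 / 891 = 19.37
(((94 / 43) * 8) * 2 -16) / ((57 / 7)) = 1904 / 817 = 2.33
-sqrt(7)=-2.65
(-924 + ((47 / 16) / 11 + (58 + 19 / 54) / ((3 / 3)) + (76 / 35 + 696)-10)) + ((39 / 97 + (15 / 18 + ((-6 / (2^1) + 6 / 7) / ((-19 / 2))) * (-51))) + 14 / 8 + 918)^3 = 51172542930630003268315823 / 68022924352447680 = 752283784.00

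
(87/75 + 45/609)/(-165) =-6262/837375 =-0.01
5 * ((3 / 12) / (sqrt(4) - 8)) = -5 / 24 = -0.21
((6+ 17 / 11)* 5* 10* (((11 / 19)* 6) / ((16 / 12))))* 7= 130725 / 19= 6880.26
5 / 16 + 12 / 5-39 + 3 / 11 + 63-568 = -476093 / 880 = -541.01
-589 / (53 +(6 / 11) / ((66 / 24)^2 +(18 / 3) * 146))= -91593623 / 8241967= -11.11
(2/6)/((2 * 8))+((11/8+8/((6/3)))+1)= 307/48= 6.40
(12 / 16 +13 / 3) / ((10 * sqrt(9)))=61 / 360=0.17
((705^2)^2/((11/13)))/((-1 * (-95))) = 642288011625/209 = 3073148380.98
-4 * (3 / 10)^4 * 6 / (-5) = 243 / 6250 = 0.04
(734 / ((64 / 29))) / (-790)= -10643 / 25280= -0.42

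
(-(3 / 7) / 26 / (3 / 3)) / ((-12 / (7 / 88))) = 1 / 9152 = 0.00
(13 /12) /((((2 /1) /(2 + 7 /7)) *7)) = 0.23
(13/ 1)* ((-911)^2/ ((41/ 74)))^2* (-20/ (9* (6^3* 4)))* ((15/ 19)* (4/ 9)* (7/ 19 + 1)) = -36021452168.19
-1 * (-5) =5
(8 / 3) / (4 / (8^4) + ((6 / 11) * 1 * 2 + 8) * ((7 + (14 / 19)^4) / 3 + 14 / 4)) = 11743485952 / 237473330993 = 0.05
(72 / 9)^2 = 64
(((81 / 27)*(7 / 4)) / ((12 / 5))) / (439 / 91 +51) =637 / 16256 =0.04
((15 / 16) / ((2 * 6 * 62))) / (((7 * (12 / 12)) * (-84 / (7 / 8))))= -5 / 2666496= -0.00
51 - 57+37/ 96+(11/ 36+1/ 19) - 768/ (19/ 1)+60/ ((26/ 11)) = -20.29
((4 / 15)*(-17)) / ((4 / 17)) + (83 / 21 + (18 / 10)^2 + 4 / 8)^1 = -4051 / 350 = -11.57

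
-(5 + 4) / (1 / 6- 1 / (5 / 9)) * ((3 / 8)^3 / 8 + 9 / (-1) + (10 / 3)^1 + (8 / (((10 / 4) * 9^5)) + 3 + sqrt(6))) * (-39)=41818732397 / 73156608- 10530 * sqrt(6) / 49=45.24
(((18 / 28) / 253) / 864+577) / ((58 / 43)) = 427.78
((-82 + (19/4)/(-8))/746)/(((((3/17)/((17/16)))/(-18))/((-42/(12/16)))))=-16040367/23872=-671.93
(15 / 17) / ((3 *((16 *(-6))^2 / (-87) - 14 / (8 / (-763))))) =580 / 2424217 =0.00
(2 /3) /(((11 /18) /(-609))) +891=2493 /11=226.64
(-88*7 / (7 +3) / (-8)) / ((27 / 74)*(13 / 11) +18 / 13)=58201 / 13725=4.24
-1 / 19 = -0.05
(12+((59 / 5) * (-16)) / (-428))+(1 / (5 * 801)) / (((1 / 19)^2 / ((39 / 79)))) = 140897159 / 11284755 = 12.49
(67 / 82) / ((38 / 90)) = 3015 / 1558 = 1.94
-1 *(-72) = 72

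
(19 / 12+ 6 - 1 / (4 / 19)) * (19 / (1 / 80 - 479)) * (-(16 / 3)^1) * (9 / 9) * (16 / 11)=3307520 / 3793581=0.87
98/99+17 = 1781/99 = 17.99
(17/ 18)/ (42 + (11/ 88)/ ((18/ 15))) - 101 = -612227/ 6063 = -100.98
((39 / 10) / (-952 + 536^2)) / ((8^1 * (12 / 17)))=221 / 91630080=0.00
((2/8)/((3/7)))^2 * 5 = 245/144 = 1.70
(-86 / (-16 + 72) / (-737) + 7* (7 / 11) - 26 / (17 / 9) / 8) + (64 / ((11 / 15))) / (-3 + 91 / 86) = -618177727 / 14646401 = -42.21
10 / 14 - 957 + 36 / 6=-6652 / 7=-950.29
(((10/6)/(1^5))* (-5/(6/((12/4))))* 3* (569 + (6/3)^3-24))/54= -13825/108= -128.01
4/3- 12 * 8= -284/3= -94.67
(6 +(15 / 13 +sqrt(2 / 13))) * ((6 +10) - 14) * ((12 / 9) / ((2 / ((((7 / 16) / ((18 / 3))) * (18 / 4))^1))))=7 * sqrt(26) / 208 +651 / 208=3.30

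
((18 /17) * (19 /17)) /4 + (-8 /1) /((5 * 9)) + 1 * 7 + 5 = 315191 /26010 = 12.12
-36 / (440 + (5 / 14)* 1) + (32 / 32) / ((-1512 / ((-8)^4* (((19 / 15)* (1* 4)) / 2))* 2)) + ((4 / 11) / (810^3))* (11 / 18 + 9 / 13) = -230434924409821 / 65592201975300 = -3.51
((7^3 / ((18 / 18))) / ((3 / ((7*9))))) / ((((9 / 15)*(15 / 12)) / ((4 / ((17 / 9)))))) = 345744 / 17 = 20337.88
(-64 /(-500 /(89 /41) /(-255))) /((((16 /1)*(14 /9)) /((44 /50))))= -449361 /179375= -2.51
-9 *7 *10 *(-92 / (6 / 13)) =125580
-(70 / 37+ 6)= -292 / 37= -7.89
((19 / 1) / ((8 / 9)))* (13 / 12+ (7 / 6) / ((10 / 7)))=40.61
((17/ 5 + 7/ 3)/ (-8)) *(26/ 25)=-559/ 750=-0.75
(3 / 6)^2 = 0.25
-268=-268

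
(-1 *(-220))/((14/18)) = 1980/7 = 282.86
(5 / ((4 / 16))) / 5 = 4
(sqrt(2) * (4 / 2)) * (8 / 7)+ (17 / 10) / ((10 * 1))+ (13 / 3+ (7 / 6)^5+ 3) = 16 * sqrt(2) / 7+ 1878823 / 194400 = 12.90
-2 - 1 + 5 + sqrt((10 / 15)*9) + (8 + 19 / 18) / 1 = sqrt(6) + 199 / 18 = 13.51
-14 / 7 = -2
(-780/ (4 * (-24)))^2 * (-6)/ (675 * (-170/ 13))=2197/ 48960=0.04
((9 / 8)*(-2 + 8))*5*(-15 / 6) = -675 / 8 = -84.38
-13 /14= -0.93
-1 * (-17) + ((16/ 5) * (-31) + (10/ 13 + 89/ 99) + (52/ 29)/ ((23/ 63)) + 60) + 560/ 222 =-2080039418/ 158809365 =-13.10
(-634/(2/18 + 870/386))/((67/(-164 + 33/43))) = 3864864951/5917574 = 653.12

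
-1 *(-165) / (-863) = -165 / 863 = -0.19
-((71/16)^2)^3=-128100283921/16777216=-7635.37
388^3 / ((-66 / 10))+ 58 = -292053446 / 33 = -8850104.42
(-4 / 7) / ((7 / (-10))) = 40 / 49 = 0.82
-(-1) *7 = 7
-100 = -100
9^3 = 729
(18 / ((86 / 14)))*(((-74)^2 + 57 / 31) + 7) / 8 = 2008.98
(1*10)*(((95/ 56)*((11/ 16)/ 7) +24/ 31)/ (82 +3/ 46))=0.11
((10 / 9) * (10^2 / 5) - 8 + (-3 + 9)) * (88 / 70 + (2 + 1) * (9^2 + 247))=896584 / 45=19924.09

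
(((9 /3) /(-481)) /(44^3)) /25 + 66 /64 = 1056348147 /1024337600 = 1.03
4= 4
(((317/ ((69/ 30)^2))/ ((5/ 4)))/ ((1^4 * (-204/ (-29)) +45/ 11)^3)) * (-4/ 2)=-1646460416480/ 23646870340821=-0.07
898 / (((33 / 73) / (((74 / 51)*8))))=38807968 / 1683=23058.80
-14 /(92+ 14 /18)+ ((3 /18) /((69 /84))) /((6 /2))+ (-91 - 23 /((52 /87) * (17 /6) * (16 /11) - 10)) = -329239770221 /3740020110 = -88.03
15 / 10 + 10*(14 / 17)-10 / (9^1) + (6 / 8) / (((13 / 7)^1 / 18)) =31612 / 1989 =15.89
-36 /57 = -12 /19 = -0.63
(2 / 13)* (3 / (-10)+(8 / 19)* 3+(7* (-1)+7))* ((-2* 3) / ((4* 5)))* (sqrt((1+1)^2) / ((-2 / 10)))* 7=3843 / 1235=3.11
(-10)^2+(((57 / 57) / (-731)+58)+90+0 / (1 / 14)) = 181287 / 731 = 248.00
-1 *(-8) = 8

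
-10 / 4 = -5 / 2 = -2.50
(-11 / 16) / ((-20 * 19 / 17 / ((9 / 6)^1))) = 561 / 12160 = 0.05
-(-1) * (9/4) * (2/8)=9/16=0.56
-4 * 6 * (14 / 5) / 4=-84 / 5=-16.80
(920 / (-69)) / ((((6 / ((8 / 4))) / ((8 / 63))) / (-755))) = 241600 / 567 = 426.10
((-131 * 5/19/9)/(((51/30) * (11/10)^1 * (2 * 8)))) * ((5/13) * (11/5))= -16375/151164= -0.11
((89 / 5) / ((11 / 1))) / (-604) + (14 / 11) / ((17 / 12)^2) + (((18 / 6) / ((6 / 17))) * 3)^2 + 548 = 2877489396 / 2400145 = 1198.88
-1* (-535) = 535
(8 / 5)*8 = 64 / 5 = 12.80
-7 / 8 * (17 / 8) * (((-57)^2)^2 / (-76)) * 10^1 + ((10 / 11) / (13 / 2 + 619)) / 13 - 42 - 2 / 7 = 413949215325691 / 160288128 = 2582531.97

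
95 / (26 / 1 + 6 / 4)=38 / 11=3.45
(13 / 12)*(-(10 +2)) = -13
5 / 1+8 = 13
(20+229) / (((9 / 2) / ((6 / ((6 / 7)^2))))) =4067 / 9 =451.89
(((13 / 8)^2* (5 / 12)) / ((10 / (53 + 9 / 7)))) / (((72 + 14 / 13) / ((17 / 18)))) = 37349 / 483840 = 0.08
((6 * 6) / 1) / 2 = 18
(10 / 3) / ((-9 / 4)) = -40 / 27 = -1.48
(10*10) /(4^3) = 25 /16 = 1.56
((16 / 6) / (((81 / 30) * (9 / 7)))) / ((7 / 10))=800 / 729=1.10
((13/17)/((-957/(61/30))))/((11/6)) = -793/894795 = -0.00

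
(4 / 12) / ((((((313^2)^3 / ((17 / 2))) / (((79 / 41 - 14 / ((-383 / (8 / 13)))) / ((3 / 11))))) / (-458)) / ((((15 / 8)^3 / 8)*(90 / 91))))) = -287561556995625 / 35773658175178554604832768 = -0.00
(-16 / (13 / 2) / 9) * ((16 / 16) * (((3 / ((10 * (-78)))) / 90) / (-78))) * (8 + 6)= -28 / 13346775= -0.00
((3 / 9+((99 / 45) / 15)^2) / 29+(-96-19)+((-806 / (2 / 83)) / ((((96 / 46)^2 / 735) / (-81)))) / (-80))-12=-3818816838683759 / 668160000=-5715422.71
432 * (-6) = -2592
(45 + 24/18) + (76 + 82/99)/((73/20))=486971/7227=67.38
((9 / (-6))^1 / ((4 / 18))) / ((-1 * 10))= 27 / 40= 0.68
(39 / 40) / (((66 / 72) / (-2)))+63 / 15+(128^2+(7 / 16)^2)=230718599 / 14080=16386.26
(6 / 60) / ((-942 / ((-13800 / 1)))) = 230 / 157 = 1.46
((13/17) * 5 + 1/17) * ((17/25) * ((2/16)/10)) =33/1000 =0.03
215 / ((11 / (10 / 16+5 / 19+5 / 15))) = 119755 / 5016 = 23.87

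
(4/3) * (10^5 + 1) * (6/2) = 400004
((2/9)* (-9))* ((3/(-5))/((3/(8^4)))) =8192/5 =1638.40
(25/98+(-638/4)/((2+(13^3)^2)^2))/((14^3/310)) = 4103643393761185/142389542236480308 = 0.03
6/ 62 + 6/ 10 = 108/ 155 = 0.70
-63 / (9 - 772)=9 / 109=0.08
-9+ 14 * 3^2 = 117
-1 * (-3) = 3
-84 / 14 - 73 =-79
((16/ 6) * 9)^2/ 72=8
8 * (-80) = -640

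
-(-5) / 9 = 5 / 9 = 0.56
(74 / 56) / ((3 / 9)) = 111 / 28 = 3.96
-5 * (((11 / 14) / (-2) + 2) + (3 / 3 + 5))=-1065 / 28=-38.04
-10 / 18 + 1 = 4 / 9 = 0.44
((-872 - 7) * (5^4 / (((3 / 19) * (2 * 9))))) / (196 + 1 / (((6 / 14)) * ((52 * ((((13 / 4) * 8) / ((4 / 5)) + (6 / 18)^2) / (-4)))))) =-26551110625 / 26921412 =-986.25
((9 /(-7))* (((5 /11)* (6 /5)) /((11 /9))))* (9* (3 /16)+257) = -1005777 /6776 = -148.43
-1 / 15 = -0.07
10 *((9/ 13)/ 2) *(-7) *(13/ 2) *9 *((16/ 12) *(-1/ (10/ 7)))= 1323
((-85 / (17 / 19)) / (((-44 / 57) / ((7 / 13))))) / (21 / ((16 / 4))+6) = 2527 / 429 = 5.89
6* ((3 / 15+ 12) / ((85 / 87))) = 31842 / 425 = 74.92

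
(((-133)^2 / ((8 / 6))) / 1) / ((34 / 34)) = 53067 / 4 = 13266.75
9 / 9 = 1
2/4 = 1/2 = 0.50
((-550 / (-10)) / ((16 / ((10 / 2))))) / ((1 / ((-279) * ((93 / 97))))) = -7135425 / 1552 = -4597.57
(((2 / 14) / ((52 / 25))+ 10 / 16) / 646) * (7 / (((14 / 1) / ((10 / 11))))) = 0.00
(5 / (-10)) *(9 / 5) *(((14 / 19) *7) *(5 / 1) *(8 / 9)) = -392 / 19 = -20.63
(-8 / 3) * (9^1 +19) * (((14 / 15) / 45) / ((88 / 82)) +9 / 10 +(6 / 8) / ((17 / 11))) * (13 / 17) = -516292504 / 6437475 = -80.20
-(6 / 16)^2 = -9 / 64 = -0.14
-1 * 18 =-18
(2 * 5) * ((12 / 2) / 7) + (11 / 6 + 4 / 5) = 2353 / 210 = 11.20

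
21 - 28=-7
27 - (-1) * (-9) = 18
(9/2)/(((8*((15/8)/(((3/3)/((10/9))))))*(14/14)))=27/100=0.27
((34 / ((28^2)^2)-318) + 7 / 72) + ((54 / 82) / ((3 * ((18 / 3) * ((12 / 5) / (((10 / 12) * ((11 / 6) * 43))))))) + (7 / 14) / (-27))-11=-327.92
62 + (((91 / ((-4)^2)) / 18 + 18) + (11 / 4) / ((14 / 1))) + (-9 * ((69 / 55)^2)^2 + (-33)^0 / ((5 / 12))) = 1118267536201 / 18447660000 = 60.62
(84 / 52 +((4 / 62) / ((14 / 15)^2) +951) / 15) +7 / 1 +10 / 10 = 14419323 / 197470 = 73.02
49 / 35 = 7 / 5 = 1.40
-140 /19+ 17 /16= -6.31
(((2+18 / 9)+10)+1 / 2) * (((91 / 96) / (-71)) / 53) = -2639 / 722496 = -0.00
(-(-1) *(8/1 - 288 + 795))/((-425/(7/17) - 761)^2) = 25235/157552704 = 0.00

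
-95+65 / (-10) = -203 / 2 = -101.50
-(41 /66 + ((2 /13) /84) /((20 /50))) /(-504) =7517 /6054048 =0.00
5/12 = 0.42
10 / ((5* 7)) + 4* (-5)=-138 / 7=-19.71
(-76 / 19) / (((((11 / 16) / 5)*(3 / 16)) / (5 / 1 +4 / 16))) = -8960 / 11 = -814.55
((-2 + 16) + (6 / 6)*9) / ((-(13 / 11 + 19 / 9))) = -2277 / 326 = -6.98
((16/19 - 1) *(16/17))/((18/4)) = -32/969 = -0.03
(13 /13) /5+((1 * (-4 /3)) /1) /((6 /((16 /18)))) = 1 /405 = 0.00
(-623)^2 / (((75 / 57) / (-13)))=-95867863 / 25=-3834714.52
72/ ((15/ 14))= 336/ 5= 67.20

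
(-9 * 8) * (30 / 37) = -2160 / 37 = -58.38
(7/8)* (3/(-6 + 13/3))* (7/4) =-441/160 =-2.76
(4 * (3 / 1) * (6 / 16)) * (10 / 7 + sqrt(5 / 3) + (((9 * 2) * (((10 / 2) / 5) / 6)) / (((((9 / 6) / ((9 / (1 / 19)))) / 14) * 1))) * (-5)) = -754065 / 7 + 3 * sqrt(15) / 2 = -107717.76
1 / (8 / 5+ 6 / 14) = 0.49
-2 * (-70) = 140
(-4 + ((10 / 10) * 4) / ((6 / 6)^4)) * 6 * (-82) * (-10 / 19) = 0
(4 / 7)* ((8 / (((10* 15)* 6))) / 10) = 4 / 7875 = 0.00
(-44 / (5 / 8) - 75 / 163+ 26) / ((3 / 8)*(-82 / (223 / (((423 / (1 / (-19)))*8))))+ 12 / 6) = -8153103 / 1611701620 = -0.01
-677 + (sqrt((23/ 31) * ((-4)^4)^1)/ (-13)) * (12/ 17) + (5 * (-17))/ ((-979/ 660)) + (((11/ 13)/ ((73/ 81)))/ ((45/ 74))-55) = -284275746/ 422305-192 * sqrt(713)/ 6851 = -673.90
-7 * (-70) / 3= 163.33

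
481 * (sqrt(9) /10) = 1443 /10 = 144.30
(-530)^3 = -148877000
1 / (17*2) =1 / 34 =0.03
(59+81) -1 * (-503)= 643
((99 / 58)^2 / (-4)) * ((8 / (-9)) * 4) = 2178 / 841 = 2.59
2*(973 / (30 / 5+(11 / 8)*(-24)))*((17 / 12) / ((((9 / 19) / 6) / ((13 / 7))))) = -583661 / 243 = -2401.90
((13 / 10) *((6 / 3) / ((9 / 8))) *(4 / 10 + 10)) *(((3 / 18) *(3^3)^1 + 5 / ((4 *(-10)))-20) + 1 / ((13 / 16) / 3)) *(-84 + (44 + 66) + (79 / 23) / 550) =-10614836414 / 1423125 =-7458.82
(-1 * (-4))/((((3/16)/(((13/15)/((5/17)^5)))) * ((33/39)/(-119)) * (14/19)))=-2480183489888/1546875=-1603350.94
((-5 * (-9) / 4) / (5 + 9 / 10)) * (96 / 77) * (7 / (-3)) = -3600 / 649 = -5.55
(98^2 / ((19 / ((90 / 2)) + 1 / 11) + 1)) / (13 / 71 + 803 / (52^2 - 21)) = 32342854005 / 2458111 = 13157.61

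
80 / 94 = 40 / 47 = 0.85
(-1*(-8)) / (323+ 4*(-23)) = 0.03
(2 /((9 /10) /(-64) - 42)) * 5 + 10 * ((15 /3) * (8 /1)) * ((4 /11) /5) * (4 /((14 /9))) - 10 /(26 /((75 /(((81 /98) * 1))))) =9609027530 /242243001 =39.67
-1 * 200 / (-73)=200 / 73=2.74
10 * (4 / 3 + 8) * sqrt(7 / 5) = 56 * sqrt(35) / 3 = 110.43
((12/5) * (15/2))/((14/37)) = 333/7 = 47.57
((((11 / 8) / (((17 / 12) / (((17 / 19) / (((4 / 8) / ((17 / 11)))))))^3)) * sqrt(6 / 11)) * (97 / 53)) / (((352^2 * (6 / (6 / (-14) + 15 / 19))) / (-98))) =-90070029 * sqrt(66) / 1112381350663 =-0.00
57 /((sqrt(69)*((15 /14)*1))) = 266*sqrt(69) /345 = 6.40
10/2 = 5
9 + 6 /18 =28 /3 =9.33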